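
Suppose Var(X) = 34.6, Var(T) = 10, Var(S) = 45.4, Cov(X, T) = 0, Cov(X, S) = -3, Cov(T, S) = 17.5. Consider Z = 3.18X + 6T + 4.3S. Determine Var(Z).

Var(Z) = 2370.29104

Var(Z) = a²·Var(X) + b²·Var(T) + c²·Var(S) + 2ab·Cov(X, T) + 2ac·Cov(X, S) + 2bc·Cov(T, S), with a = 3.18, b = 6, c = 4.3.
= 349.88904 + 360 + 839.446 + 0 + (-82.044) + 903
= 2370.29104.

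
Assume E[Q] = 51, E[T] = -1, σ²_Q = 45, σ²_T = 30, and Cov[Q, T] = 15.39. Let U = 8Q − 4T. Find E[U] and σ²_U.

E[U] = 412, σ²_U = 2375.04

E[U] = 8·E[Q] + (-4)·E[T] = 8·51 + (-4)·(-1) = 412.
σ²_U = a²·σ²_Q + b²·σ²_T + 2ab·Cov[Q, T] with a = 8, b = -4.
= 8²·45 + (-4)²·30 + 2·8·(-4)·15.39
= 2880 + 480 + (-984.96) = 2375.04.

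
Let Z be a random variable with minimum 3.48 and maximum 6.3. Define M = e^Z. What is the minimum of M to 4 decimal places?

e^Z is increasing on this domain, so min(M) comes from min(Z) = 3.48: min(M) = exp(3.48) ≈ 32.4597.

min(M) = 32.4597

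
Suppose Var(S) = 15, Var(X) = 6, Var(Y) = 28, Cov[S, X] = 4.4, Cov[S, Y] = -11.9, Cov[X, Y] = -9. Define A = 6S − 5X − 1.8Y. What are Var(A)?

Var(A) = 611.76

Var(A) = a²·Var(S) + b²·Var(X) + c²·Var(Y) + 2ab·Cov[S, X] + 2ac·Cov[S, Y] + 2bc·Cov[X, Y], with a = 6, b = -5, c = -1.8.
= 540 + 150 + 90.72 + (-264) + 257.04 + (-162)
= 611.76.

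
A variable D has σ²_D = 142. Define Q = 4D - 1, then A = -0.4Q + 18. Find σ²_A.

σ²_A = 363.52

σ²_Q = 4²·142 = 2272.
σ²_A = (-0.4)²·2272 = 363.52.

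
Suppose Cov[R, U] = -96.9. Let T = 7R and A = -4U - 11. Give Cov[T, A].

Cov[T, A] = 2713.2

Cov[T, A] = a·c·Cov[R, U] = 7·(-4)·(-96.9) = 2713.2. Additive constants drop out.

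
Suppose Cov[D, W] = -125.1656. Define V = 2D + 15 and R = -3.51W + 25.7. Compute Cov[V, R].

Cov[V, R] = 878.662512

Cov[V, R] = a·c·Cov[D, W] = 2·(-3.51)·(-125.1656) = 878.662512. Additive constants drop out.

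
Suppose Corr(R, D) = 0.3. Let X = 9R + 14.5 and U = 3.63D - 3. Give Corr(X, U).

Linear rescalings preserve correlation up to sign; here the slopes 9 and 3.63 have the same sign, so Corr(X, U) = Corr(R, D) = 0.3.

Corr(X, U) = 0.3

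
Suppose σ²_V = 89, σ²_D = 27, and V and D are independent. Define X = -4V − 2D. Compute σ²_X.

σ²_X = 1532

σ²_X = a²·σ²_V + b²·σ²_D + 2ab·Cov(V, D) with a = -4, b = -2.
Independence gives Cov(V, D) = 0.
= (-4)²·89 + (-2)²·27 + 2·(-4)·(-2)·0
= 1424 + 108 + 0 = 1532.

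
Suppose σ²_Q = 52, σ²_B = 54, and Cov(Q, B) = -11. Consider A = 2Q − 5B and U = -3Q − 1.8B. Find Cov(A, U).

By bilinearity, Cov(A, U) = ac·σ²_Q + bd·σ²_B + (ad+bc)·Cov(Q, B), with a=2, b=-5, c=-3, d=-1.8.
ac·σ²_Q = 2·(-3)·52 = -312
bd·σ²_B = (-5)·(-1.8)·54 = 486
(ad+bc)·Cov(Q, B) = (11.4)·(-11) = -125.4
Cov(A, U) = -312 + 486 + (-125.4) = 48.6.

Cov(A, U) = 48.6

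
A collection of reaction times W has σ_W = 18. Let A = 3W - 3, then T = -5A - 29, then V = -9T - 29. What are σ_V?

σ_V = 2430

σ_A = |3|·18 = 54.
σ_T = |-5|·54 = 270.
σ_V = |-9|·270 = 2430.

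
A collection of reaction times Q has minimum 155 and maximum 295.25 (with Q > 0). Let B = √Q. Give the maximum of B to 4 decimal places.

√Q is increasing on this domain, so max(B) comes from max(Q) = 295.25: max(B) = √(295.25) ≈ 17.1828.

max(B) = 17.1828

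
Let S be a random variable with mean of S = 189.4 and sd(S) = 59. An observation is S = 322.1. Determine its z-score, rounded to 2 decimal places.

z = (S − mean of S) / sd(S) = (322.1 − 189.4) / 59 ≈ 2.25.

z = 2.25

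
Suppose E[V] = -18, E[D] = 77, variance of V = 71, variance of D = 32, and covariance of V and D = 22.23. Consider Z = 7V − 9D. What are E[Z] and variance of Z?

E[Z] = -819, variance of Z = 3270.02

E[Z] = 7·E[V] + (-9)·E[D] = 7·(-18) + (-9)·77 = -819.
variance of Z = a²·variance of V + b²·variance of D + 2ab·covariance of V and D with a = 7, b = -9.
= 7²·71 + (-9)²·32 + 2·7·(-9)·22.23
= 3479 + 2592 + (-2800.98) = 3270.02.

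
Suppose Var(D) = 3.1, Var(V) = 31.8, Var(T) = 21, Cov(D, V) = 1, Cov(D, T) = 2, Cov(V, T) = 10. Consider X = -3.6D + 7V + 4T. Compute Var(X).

Var(X) = a²·Var(D) + b²·Var(V) + c²·Var(T) + 2ab·Cov(D, V) + 2ac·Cov(D, T) + 2bc·Cov(V, T), with a = -3.6, b = 7, c = 4.
= 40.176 + 1558.2 + 336 + (-50.4) + (-57.6) + 560
= 2386.376.

Var(X) = 2386.376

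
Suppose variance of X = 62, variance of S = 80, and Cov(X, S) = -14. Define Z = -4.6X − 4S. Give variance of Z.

variance of Z = a²·variance of X + b²·variance of S + 2ab·Cov(X, S) with a = -4.6, b = -4.
= (-4.6)²·62 + (-4)²·80 + 2·(-4.6)·(-4)·(-14)
= 1311.92 + 1280 + (-515.2) = 2076.72.

variance of Z = 2076.72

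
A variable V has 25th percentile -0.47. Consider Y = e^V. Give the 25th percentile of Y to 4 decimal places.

e^V is increasing, so P_{25}(Y) = g(P_{25}(V)) ≈ 0.625.

25th percentile of Y = 0.625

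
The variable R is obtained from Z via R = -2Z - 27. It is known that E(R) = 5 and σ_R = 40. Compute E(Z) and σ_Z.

E(Z) = -16, σ_Z = 20

From R = -2Z - 27: E(R) = a·E(Z) + b, so E(Z) = (E(R) − b)/a = (5 − (-27))/(-2) = -16.
σ_R = |a|·σ_Z, so σ_Z = 40/|-2| = 20.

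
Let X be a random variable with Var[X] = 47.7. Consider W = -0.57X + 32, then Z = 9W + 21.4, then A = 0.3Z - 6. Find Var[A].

Var[A] = 112.9784517

Var[W] = (-0.57)²·47.7 = 15.49773.
Var[Z] = 9²·15.49773 = 1255.31613.
Var[A] = 0.3²·1255.31613 = 112.9784517.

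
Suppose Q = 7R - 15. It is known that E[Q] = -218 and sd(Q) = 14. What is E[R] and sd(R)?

From Q = 7R - 15: E[Q] = a·E[R] + b, so E[R] = (E[Q] − b)/a = (-218 − (-15))/7 = -29.
sd(Q) = |a|·sd(R), so sd(R) = 14/|7| = 2.

E[R] = -29, sd(R) = 2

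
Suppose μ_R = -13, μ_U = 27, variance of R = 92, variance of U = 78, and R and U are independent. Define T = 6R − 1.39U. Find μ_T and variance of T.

μ_T = -115.53, variance of T = 3462.7038

μ_T = 6·μ_R + (-1.39)·μ_U = 6·(-13) + (-1.39)·27 = -115.53.
variance of T = a²·variance of R + b²·variance of U + 2ab·covariance of R and U with a = 6, b = -1.39.
Independence gives covariance of R and U = 0.
= 6²·92 + (-1.39)²·78 + 2·6·(-1.39)·0
= 3312 + 150.7038 + 0 = 3462.7038.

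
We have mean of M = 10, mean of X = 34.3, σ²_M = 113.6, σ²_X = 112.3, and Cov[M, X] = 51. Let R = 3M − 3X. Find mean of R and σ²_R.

mean of R = -72.9, σ²_R = 1115.1

mean of R = 3·mean of M + (-3)·mean of X = 3·10 + (-3)·34.3 = -72.9.
σ²_R = a²·σ²_M + b²·σ²_X + 2ab·Cov[M, X] with a = 3, b = -3.
= 3²·113.6 + (-3)²·112.3 + 2·3·(-3)·51
= 1022.4 + 1010.7 + (-918) = 1115.1.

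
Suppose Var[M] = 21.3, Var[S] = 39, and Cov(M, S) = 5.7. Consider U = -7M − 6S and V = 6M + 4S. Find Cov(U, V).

By bilinearity, Cov(U, V) = ac·Var[M] + bd·Var[S] + (ad+bc)·Cov(M, S), with a=-7, b=-6, c=6, d=4.
ac·Var[M] = (-7)·6·21.3 = -894.6
bd·Var[S] = (-6)·4·39 = -936
(ad+bc)·Cov(M, S) = (-64)·5.7 = -364.8
Cov(U, V) = -894.6 + (-936) + (-364.8) = -2195.4.

Cov(U, V) = -2195.4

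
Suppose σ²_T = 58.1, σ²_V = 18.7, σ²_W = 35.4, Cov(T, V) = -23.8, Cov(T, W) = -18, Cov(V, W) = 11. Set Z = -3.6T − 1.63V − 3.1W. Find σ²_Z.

σ²_Z = 572.94323

σ²_Z = a²·σ²_T + b²·σ²_V + c²·σ²_W + 2ab·Cov(T, V) + 2ac·Cov(T, W) + 2bc·Cov(V, W), with a = -3.6, b = -1.63, c = -3.1.
= 752.976 + 49.68403 + 340.194 + (-279.3168) + (-401.76) + 111.166
= 572.94323.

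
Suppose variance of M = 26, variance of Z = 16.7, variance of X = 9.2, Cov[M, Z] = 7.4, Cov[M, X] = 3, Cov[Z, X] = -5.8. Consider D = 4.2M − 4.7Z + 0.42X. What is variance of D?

variance of D = a²·variance of M + b²·variance of Z + c²·variance of X + 2ab·Cov[M, Z] + 2ac·Cov[M, X] + 2bc·Cov[Z, X], with a = 4.2, b = -4.7, c = 0.42.
= 458.64 + 368.903 + 1.62288 + (-292.152) + 10.584 + 22.8984
= 570.49628.

variance of D = 570.49628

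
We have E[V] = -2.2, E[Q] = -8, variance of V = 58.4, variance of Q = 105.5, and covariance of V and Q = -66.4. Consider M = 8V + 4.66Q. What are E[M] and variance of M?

E[M] = 8·E[V] + 4.66·E[Q] = 8·(-2.2) + 4.66·(-8) = -54.88.
variance of M = a²·variance of V + b²·variance of Q + 2ab·covariance of V and Q with a = 8, b = 4.66.
= 8²·58.4 + 4.66²·105.5 + 2·8·4.66·(-66.4)
= 3737.6 + 2290.9958 + (-4950.784) = 1077.8118.

E[M] = -54.88, variance of M = 1077.8118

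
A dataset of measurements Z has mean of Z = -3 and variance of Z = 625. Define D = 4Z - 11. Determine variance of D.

D = 4Z - 11 is linear with a = 4, b = -11.
variance of D = a²·variance of Z = 4²·625 = 10000 (the additive constant -11 does not affect variance).

variance of D = 10000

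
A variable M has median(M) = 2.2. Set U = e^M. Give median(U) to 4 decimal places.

median(U) = 9.025

e^M is monotone on this domain, so median(U) = exp(2.2) ≈ 9.025.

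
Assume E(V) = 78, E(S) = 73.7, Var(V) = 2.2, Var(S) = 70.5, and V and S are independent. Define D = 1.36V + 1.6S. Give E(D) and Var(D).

E(D) = 1.36·E(V) + 1.6·E(S) = 1.36·78 + 1.6·73.7 = 224.
Var(D) = a²·Var(V) + b²·Var(S) + 2ab·Cov[V, S] with a = 1.36, b = 1.6.
Independence gives Cov[V, S] = 0.
= 1.36²·2.2 + 1.6²·70.5 + 2·1.36·1.6·0
= 4.06912 + 180.48 + 0 = 184.54912.

E(D) = 224, Var(D) = 184.54912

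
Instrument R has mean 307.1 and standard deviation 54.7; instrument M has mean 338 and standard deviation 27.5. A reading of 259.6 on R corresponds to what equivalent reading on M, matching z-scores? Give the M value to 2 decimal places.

z = (259.6 − 307.1)/54.7 ≈ -0.8684.
M = 338 + z·27.5 = 338 + (259.6 − 307.1)·27.5/54.7 ≈ 314.12.

M = 314.12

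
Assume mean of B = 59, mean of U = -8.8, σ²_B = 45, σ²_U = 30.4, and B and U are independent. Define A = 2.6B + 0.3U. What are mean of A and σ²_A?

mean of A = 2.6·mean of B + 0.3·mean of U = 2.6·59 + 0.3·(-8.8) = 150.76.
σ²_A = a²·σ²_B + b²·σ²_U + 2ab·Cov(B, U) with a = 2.6, b = 0.3.
Independence gives Cov(B, U) = 0.
= 2.6²·45 + 0.3²·30.4 + 2·2.6·0.3·0
= 304.2 + 2.736 + 0 = 306.936.

mean of A = 150.76, σ²_A = 306.936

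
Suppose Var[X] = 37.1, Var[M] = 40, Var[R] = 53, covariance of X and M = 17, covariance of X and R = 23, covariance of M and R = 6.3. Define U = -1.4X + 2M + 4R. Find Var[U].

Var[U] = a²·Var[X] + b²·Var[M] + c²·Var[R] + 2ab·covariance of X and M + 2ac·covariance of X and R + 2bc·covariance of M and R, with a = -1.4, b = 2, c = 4.
= 72.716 + 160 + 848 + (-95.2) + (-257.6) + 100.8
= 828.716.

Var[U] = 828.716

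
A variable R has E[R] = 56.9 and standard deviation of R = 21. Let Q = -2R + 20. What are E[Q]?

E[Q] = -93.8

Q = -2R + 20 is linear with a = -2, b = 20.
E[Q] = a·E[R] + b = (-2)·56.9 + 20 = -93.8.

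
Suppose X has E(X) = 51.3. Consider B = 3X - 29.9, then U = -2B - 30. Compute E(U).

E(U) = -278

E(B) = 3·51.3 + (-29.9) = 124.
E(U) = (-2)·124 + (-30) = -278.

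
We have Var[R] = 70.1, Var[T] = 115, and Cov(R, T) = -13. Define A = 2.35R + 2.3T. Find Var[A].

Var[A] = a²·Var[R] + b²·Var[T] + 2ab·Cov(R, T) with a = 2.35, b = 2.3.
= 2.35²·70.1 + 2.3²·115 + 2·2.35·2.3·(-13)
= 387.12725 + 608.35 + (-140.53) = 854.94725.

Var[A] = 854.94725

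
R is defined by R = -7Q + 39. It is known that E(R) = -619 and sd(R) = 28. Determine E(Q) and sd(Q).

E(Q) = 94, sd(Q) = 4

From R = -7Q + 39: E(R) = a·E(Q) + b, so E(Q) = (E(R) − b)/a = (-619 − 39)/(-7) = 94.
sd(R) = |a|·sd(Q), so sd(Q) = 28/|-7| = 4.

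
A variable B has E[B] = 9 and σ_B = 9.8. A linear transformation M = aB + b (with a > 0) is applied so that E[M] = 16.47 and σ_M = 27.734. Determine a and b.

a = 2.83, b = -9

σ_M = a·σ_B (a > 0), so a = 27.734/9.8 = 2.83.
E[M] = a·E[B] + b, so b = 16.47 − 2.83·9 = -9.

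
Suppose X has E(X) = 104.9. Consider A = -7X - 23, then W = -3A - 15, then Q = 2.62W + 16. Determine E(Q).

E(A) = (-7)·104.9 + (-23) = -757.3.
E(W) = (-3)·(-757.3) + (-15) = 2256.9.
E(Q) = 2.62·2256.9 + 16 = 5929.078.

E(Q) = 5929.078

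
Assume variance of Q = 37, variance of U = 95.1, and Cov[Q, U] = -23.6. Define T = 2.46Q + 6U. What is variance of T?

variance of T = 2950.8372

variance of T = a²·variance of Q + b²·variance of U + 2ab·Cov[Q, U] with a = 2.46, b = 6.
= 2.46²·37 + 6²·95.1 + 2·2.46·6·(-23.6)
= 223.9092 + 3423.6 + (-696.672) = 2950.8372.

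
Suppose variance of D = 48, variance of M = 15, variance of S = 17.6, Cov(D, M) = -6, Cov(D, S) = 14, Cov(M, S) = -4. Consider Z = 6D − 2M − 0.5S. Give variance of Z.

variance of Z = a²·variance of D + b²·variance of M + c²·variance of S + 2ab·Cov(D, M) + 2ac·Cov(D, S) + 2bc·Cov(M, S), with a = 6, b = -2, c = -0.5.
= 1728 + 60 + 4.4 + 144 + (-84) + (-8)
= 1844.4.

variance of Z = 1844.4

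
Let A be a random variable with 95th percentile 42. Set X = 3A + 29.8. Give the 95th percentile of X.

95th percentile of X = 155.8

Since a = 3 > 0 the transformation is increasing, so the 95th percentile of X = a·(P_{95} of A) + b = 3·42 + 29.8 = 155.8.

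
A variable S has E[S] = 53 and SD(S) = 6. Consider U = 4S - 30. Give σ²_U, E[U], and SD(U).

U = 4S - 30 is linear with a = 4, b = -30.
σ²_S = 6² = 36.
σ²_U = a²·σ²_S = 4²·36 = 576 (the additive constant -30 does not affect variance).
E[U] = a·E[S] + b = 4·53 + (-30) = 182.
SD(U) = |a|·SD(S) = |4|·6 = 24.

σ²_U = 576, E[U] = 182, SD(U) = 24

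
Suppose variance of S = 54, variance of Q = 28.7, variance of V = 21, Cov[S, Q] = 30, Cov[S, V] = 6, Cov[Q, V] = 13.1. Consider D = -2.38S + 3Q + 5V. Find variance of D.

variance of D = a²·variance of S + b²·variance of Q + c²·variance of V + 2ab·Cov[S, Q] + 2ac·Cov[S, V] + 2bc·Cov[Q, V], with a = -2.38, b = 3, c = 5.
= 305.8776 + 258.3 + 525 + (-428.4) + (-142.8) + 393
= 910.9776.

variance of D = 910.9776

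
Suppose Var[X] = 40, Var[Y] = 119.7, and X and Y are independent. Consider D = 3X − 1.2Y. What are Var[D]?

Var[D] = a²·Var[X] + b²·Var[Y] + 2ab·Cov(X, Y) with a = 3, b = -1.2.
Independence gives Cov(X, Y) = 0.
= 3²·40 + (-1.2)²·119.7 + 2·3·(-1.2)·0
= 360 + 172.368 + 0 = 532.368.

Var[D] = 532.368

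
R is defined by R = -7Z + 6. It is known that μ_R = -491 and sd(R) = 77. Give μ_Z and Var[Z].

μ_Z = 71, Var[Z] = 121

From R = -7Z + 6: μ_R = a·μ_Z + b, so μ_Z = (μ_R − b)/a = (-491 − 6)/(-7) = 71.
Var[R] = 77² = 5929.
Var[R] = a²·Var[Z], so Var[Z] = 5929/(-7)² = 121.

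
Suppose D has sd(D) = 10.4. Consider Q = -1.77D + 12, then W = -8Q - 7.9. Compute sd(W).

sd(W) = 147.264

sd(Q) = |-1.77|·10.4 = 18.408.
sd(W) = |-8|·18.408 = 147.264.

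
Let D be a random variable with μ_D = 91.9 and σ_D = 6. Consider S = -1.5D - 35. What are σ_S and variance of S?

S = -1.5D - 35 is linear with a = -1.5, b = -35.
σ_S = |a|·σ_D = |-1.5|·6 = 9.
variance of D = 6² = 36.
variance of S = a²·variance of D = (-1.5)²·36 = 81 (the additive constant -35 does not affect variance).

σ_S = 9, variance of S = 81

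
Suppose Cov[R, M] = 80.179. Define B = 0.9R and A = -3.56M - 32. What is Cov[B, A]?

Cov[B, A] = -256.893516

Cov[B, A] = a·c·Cov[R, M] = 0.9·(-3.56)·80.179 = -256.893516. Additive constants drop out.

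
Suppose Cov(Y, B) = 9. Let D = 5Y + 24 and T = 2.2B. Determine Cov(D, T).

Cov(D, T) = 99

Cov(D, T) = a·c·Cov(Y, B) = 5·2.2·9 = 99. Additive constants drop out.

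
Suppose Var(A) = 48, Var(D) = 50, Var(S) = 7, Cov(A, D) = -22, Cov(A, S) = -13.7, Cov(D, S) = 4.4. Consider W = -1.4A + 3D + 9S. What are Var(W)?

Var(W) = a²·Var(A) + b²·Var(D) + c²·Var(S) + 2ab·Cov(A, D) + 2ac·Cov(A, S) + 2bc·Cov(D, S), with a = -1.4, b = 3, c = 9.
= 94.08 + 450 + 567 + 184.8 + 345.24 + 237.6
= 1878.72.

Var(W) = 1878.72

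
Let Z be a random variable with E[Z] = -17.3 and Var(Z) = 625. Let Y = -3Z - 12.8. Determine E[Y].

E[Y] = 39.1

Y = -3Z - 12.8 is linear with a = -3, b = -12.8.
E[Y] = a·E[Z] + b = (-3)·(-17.3) + (-12.8) = 39.1.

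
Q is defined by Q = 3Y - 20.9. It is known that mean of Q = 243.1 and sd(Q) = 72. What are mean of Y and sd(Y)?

From Q = 3Y - 20.9: mean of Q = a·mean of Y + b, so mean of Y = (mean of Q − b)/a = (243.1 − (-20.9))/3 = 88.
sd(Q) = |a|·sd(Y), so sd(Y) = 72/|3| = 24.

mean of Y = 88, sd(Y) = 24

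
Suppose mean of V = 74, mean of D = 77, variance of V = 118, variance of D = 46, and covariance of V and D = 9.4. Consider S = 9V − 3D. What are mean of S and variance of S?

mean of S = 435, variance of S = 9464.4

mean of S = 9·mean of V + (-3)·mean of D = 9·74 + (-3)·77 = 435.
variance of S = a²·variance of V + b²·variance of D + 2ab·covariance of V and D with a = 9, b = -3.
= 9²·118 + (-3)²·46 + 2·9·(-3)·9.4
= 9558 + 414 + (-507.6) = 9464.4.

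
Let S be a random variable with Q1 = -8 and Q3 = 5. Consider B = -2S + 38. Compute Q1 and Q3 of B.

Q1(B) = 28, Q3(B) = 54

a = -2 < 0 reverses order: Q1(B) comes from Q3(S), Q3(B) from Q1(S).
Q1(B) = (-2)·5 + 38 = 28; Q3(B) = (-2)·(-8) + 38 = 54.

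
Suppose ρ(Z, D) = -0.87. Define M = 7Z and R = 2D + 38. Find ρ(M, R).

ρ(M, R) = -0.87

Linear rescalings preserve correlation up to sign; here the slopes 7 and 2 have the same sign, so ρ(M, R) = ρ(Z, D) = -0.87.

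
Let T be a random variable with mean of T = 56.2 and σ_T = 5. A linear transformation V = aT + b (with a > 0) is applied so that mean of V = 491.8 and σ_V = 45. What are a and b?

σ_V = a·σ_T (a > 0), so a = 45/5 = 9.
mean of V = a·mean of T + b, so b = 491.8 − 9·56.2 = -14.

a = 9, b = -14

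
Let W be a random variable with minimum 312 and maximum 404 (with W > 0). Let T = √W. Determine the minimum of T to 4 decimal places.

min(T) = 17.6635

√W is increasing on this domain, so min(T) comes from min(W) = 312: min(T) = √(312) ≈ 17.6635.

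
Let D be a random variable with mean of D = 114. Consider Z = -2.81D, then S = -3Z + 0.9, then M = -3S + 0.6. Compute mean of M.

mean of M = -2885.16

mean of Z = (-2.81)·114 = -320.34.
mean of S = (-3)·(-320.34) + 0.9 = 961.92.
mean of M = (-3)·961.92 + 0.6 = -2885.16.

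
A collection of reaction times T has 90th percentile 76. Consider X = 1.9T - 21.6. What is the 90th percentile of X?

90th percentile of X = 122.8

Since a = 1.9 > 0 the transformation is increasing, so the 90th percentile of X = a·(P_{90} of T) + b = 1.9·76 + (-21.6) = 122.8.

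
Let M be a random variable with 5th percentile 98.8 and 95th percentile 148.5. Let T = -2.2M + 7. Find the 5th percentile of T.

Since a = -2.2 < 0 the transformation is decreasing, reversing order: the 5th percentile of T corresponds to the 95th percentile of M.
So P_{5}(T) = a·P_{95}(M) + b = (-2.2)·148.5 + 7 = -319.7.

5th percentile of T = -319.7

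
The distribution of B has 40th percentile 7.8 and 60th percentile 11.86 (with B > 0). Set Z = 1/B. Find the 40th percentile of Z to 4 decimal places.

40th percentile of Z = 0.0843

1/B is decreasing on B > 0, so percentile order reverses: P_{40}(Z) uses P_{60}(B) = 11.86.
P_{40}(Z) = 1/11.86 ≈ 0.0843.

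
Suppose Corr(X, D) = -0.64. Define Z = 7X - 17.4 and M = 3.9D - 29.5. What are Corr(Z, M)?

Corr(Z, M) = -0.64

Linear rescalings preserve correlation up to sign; here the slopes 7 and 3.9 have the same sign, so Corr(Z, M) = Corr(X, D) = -0.64.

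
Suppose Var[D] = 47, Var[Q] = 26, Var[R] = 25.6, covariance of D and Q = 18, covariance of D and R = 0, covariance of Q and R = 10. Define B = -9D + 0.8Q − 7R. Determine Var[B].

Var[B] = 4706.84

Var[B] = a²·Var[D] + b²·Var[Q] + c²·Var[R] + 2ab·covariance of D and Q + 2ac·covariance of D and R + 2bc·covariance of Q and R, with a = -9, b = 0.8, c = -7.
= 3807 + 16.64 + 1254.4 + (-259.2) + 0 + (-112)
= 4706.84.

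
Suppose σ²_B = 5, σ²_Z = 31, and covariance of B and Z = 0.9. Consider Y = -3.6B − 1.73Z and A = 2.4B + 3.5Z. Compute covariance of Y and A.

covariance of Y and A = -245.9818

By bilinearity, covariance of Y and A = ac·σ²_B + bd·σ²_Z + (ad+bc)·covariance of B and Z, with a=-3.6, b=-1.73, c=2.4, d=3.5.
ac·σ²_B = (-3.6)·2.4·5 = -43.2
bd·σ²_Z = (-1.73)·3.5·31 = -187.705
(ad+bc)·covariance of B and Z = (-16.752)·0.9 = -15.0768
covariance of Y and A = -43.2 + (-187.705) + (-15.0768) = -245.9818.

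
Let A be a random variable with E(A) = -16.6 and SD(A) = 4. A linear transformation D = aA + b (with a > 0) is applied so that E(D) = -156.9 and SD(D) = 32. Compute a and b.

SD(D) = a·SD(A) (a > 0), so a = 32/4 = 8.
E(D) = a·E(A) + b, so b = -156.9 − 8·(-16.6) = -24.1.

a = 8, b = -24.1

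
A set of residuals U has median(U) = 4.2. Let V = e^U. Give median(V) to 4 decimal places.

median(V) = 66.6863

e^U is monotone on this domain, so median(V) = exp(4.2) ≈ 66.6863.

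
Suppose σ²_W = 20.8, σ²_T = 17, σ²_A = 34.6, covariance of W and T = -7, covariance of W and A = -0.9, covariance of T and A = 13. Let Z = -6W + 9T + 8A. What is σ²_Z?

σ²_Z = 7054.6

σ²_Z = a²·σ²_W + b²·σ²_T + c²·σ²_A + 2ab·covariance of W and T + 2ac·covariance of W and A + 2bc·covariance of T and A, with a = -6, b = 9, c = 8.
= 748.8 + 1377 + 2214.4 + 756 + 86.4 + 1872
= 7054.6.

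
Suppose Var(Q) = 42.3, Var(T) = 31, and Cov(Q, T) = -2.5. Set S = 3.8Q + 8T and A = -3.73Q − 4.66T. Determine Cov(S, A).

Cov(S, A) = -1636.3702

By bilinearity, Cov(S, A) = ac·Var(Q) + bd·Var(T) + (ad+bc)·Cov(Q, T), with a=3.8, b=8, c=-3.73, d=-4.66.
ac·Var(Q) = 3.8·(-3.73)·42.3 = -599.5602
bd·Var(T) = 8·(-4.66)·31 = -1155.68
(ad+bc)·Cov(Q, T) = (-47.548)·(-2.5) = 118.87
Cov(S, A) = -599.5602 + (-1155.68) + 118.87 = -1636.3702.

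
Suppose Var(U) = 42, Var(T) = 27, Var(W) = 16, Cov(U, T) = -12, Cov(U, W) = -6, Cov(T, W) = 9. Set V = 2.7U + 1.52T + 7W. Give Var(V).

Var(V) = a²·Var(U) + b²·Var(T) + c²·Var(W) + 2ab·Cov(U, T) + 2ac·Cov(U, W) + 2bc·Cov(T, W), with a = 2.7, b = 1.52, c = 7.
= 306.18 + 62.3808 + 784 + (-98.496) + (-226.8) + 191.52
= 1018.7848.

Var(V) = 1018.7848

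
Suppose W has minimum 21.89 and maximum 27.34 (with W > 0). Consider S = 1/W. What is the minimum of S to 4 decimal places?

min(S) = 0.0366

1/W is decreasing on this domain, so min(S) comes from max(W) = 27.34: min(S) = 1/(27.34) ≈ 0.0366.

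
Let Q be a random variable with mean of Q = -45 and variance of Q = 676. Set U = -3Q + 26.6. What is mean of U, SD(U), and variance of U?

mean of U = 161.6, SD(U) = 78, variance of U = 6084

U = -3Q + 26.6 is linear with a = -3, b = 26.6.
mean of U = a·mean of Q + b = (-3)·(-45) + 26.6 = 161.6.
SD(Q) = √676 = 26.
SD(U) = |a|·SD(Q) = |-3|·26 = 78.
variance of U = a²·variance of Q = (-3)²·676 = 6084 (the additive constant 26.6 does not affect variance).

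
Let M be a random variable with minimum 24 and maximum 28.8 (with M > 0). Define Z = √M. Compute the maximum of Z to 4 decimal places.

max(Z) = 5.3666

√M is increasing on this domain, so max(Z) comes from max(M) = 28.8: max(Z) = √(28.8) ≈ 5.3666.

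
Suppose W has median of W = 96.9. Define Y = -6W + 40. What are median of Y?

A linear map preserves order up to sign, so median of Y = a·median of W + b = (-6)·96.9 + 40 = -541.4.

median of Y = -541.4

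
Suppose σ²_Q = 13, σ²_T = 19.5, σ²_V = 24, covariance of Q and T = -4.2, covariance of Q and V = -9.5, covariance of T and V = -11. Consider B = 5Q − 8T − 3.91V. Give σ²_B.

σ²_B = a²·σ²_Q + b²·σ²_T + c²·σ²_V + 2ab·covariance of Q and T + 2ac·covariance of Q and V + 2bc·covariance of T and V, with a = 5, b = -8, c = -3.91.
= 325 + 1248 + 366.9144 + 336 + 371.45 + (-688.16)
= 1959.2044.

σ²_B = 1959.2044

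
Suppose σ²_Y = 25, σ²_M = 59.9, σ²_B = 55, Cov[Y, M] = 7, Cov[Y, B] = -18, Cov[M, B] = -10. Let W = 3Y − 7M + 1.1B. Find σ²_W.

σ²_W = 2967.85

σ²_W = a²·σ²_Y + b²·σ²_M + c²·σ²_B + 2ab·Cov[Y, M] + 2ac·Cov[Y, B] + 2bc·Cov[M, B], with a = 3, b = -7, c = 1.1.
= 225 + 2935.1 + 66.55 + (-294) + (-118.8) + 154
= 2967.85.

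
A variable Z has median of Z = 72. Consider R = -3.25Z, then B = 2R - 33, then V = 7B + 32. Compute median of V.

median of V = -3475

median of R = (-3.25)·72 = -234.
median of B = 2·(-234) + (-33) = -501.
median of V = 7·(-501) + 32 = -3475.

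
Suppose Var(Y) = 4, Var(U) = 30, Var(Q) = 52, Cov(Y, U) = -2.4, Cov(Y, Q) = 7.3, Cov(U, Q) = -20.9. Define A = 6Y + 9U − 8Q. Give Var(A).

Var(A) = 7951.6

Var(A) = a²·Var(Y) + b²·Var(U) + c²·Var(Q) + 2ab·Cov(Y, U) + 2ac·Cov(Y, Q) + 2bc·Cov(U, Q), with a = 6, b = 9, c = -8.
= 144 + 2430 + 3328 + (-259.2) + (-700.8) + 3009.6
= 7951.6.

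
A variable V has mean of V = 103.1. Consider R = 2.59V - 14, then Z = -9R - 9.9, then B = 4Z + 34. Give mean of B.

mean of B = -9114.644

mean of R = 2.59·103.1 + (-14) = 253.029.
mean of Z = (-9)·253.029 + (-9.9) = -2287.161.
mean of B = 4·(-2287.161) + 34 = -9114.644.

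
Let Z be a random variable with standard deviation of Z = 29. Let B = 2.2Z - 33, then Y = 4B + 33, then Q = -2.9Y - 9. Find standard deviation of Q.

standard deviation of B = |2.2|·29 = 63.8.
standard deviation of Y = |4|·63.8 = 255.2.
standard deviation of Q = |-2.9|·255.2 = 740.08.

standard deviation of Q = 740.08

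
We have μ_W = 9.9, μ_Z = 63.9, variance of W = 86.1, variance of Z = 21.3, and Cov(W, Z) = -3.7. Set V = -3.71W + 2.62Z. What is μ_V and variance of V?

μ_V = 130.689, variance of V = 1403.23021

μ_V = (-3.71)·μ_W + 2.62·μ_Z = (-3.71)·9.9 + 2.62·63.9 = 130.689.
variance of V = a²·variance of W + b²·variance of Z + 2ab·Cov(W, Z) with a = -3.71, b = 2.62.
= (-3.71)²·86.1 + 2.62²·21.3 + 2·(-3.71)·2.62·(-3.7)
= 1185.08901 + 146.21172 + 71.92948 = 1403.23021.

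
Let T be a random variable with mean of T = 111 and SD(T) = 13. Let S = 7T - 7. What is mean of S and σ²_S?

S = 7T - 7 is linear with a = 7, b = -7.
mean of S = a·mean of T + b = 7·111 + (-7) = 770.
σ²_T = 13² = 169.
σ²_S = a²·σ²_T = 7²·169 = 8281 (the additive constant -7 does not affect variance).

mean of S = 770, σ²_S = 8281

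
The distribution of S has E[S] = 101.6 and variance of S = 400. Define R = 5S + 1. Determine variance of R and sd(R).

variance of R = 10000, sd(R) = 100

R = 5S + 1 is linear with a = 5, b = 1.
variance of R = a²·variance of S = 5²·400 = 10000 (the additive constant 1 does not affect variance).
sd(S) = √400 = 20.
sd(R) = |a|·sd(S) = |5|·20 = 100.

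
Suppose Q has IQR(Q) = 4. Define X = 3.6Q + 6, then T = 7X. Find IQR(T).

IQR(T) = 100.8

IQR(X) = |3.6|·4 = 14.4.
IQR(T) = |7|·14.4 = 100.8.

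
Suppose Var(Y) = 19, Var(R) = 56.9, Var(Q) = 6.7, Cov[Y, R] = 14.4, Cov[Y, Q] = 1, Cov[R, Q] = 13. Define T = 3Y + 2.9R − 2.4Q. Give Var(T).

Var(T) = a²·Var(Y) + b²·Var(R) + c²·Var(Q) + 2ab·Cov[Y, R] + 2ac·Cov[Y, Q] + 2bc·Cov[R, Q], with a = 3, b = 2.9, c = -2.4.
= 171 + 478.529 + 38.592 + 250.56 + (-14.4) + (-180.96)
= 743.321.

Var(T) = 743.321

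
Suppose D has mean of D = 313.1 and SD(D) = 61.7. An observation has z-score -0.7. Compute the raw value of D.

D = 269.91

D = mean of D + z·SD(D) = 313.1 + (-0.7)·61.7 = 269.91.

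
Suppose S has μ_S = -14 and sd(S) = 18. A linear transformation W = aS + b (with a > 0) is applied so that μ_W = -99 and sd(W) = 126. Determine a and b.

a = 7, b = -1

sd(W) = a·sd(S) (a > 0), so a = 126/18 = 7.
μ_W = a·μ_S + b, so b = -99 − 7·(-14) = -1.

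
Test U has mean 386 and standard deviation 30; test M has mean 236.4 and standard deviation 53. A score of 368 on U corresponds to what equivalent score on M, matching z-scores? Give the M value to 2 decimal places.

z = (368 − 386)/30 = -0.6.
M = 236.4 + z·53 = 236.4 + (368 − 386)·53/30 = 204.60.

M = 204.60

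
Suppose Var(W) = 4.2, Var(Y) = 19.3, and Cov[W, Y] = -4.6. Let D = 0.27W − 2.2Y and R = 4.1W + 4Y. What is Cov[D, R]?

Cov[D, R] = -128.6666

By bilinearity, Cov[D, R] = ac·Var(W) + bd·Var(Y) + (ad+bc)·Cov[W, Y], with a=0.27, b=-2.2, c=4.1, d=4.
ac·Var(W) = 0.27·4.1·4.2 = 4.6494
bd·Var(Y) = (-2.2)·4·19.3 = -169.84
(ad+bc)·Cov[W, Y] = (-7.94)·(-4.6) = 36.524
Cov[D, R] = 4.6494 + (-169.84) + 36.524 = -128.6666.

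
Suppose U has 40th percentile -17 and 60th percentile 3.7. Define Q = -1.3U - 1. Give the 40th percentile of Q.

40th percentile of Q = -5.81

Since a = -1.3 < 0 the transformation is decreasing, reversing order: the 40th percentile of Q corresponds to the 60th percentile of U.
So P_{40}(Q) = a·P_{60}(U) + b = (-1.3)·3.7 + (-1) = -5.81.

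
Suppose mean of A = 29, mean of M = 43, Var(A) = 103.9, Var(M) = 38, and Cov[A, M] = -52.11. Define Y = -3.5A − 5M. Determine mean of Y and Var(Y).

mean of Y = -316.5, Var(Y) = 398.925

mean of Y = (-3.5)·mean of A + (-5)·mean of M = (-3.5)·29 + (-5)·43 = -316.5.
Var(Y) = a²·Var(A) + b²·Var(M) + 2ab·Cov[A, M] with a = -3.5, b = -5.
= (-3.5)²·103.9 + (-5)²·38 + 2·(-3.5)·(-5)·(-52.11)
= 1272.775 + 950 + (-1823.85) = 398.925.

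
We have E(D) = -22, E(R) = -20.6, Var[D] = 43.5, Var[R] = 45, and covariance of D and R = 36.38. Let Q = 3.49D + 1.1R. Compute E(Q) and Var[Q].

E(Q) = 3.49·E(D) + 1.1·E(R) = 3.49·(-22) + 1.1·(-20.6) = -99.44.
Var[Q] = a²·Var[D] + b²·Var[R] + 2ab·covariance of D and R with a = 3.49, b = 1.1.
= 3.49²·43.5 + 1.1²·45 + 2·3.49·1.1·36.38
= 529.83435 + 54.45 + 279.32564 = 863.60999.

E(Q) = -99.44, Var[Q] = 863.60999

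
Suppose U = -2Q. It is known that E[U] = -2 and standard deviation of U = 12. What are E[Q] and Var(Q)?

E[Q] = 1, Var(Q) = 36

From U = -2Q: E[U] = a·E[Q] + b, so E[Q] = (E[U] − b)/a = (-2 − 0)/(-2) = 1.
Var(U) = 12² = 144.
Var(U) = a²·Var(Q), so Var(Q) = 144/(-2)² = 36.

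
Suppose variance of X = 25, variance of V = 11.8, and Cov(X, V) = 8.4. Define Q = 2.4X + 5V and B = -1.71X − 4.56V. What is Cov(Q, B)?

By bilinearity, Cov(Q, B) = ac·variance of X + bd·variance of V + (ad+bc)·Cov(X, V), with a=2.4, b=5, c=-1.71, d=-4.56.
ac·variance of X = 2.4·(-1.71)·25 = -102.6
bd·variance of V = 5·(-4.56)·11.8 = -269.04
(ad+bc)·Cov(X, V) = (-19.494)·8.4 = -163.7496
Cov(Q, B) = -102.6 + (-269.04) + (-163.7496) = -535.3896.

Cov(Q, B) = -535.3896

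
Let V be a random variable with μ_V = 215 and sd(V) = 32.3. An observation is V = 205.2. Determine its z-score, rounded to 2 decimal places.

z = (V − μ_V) / sd(V) = (205.2 − 215) / 32.3 ≈ -0.30.

z = -0.30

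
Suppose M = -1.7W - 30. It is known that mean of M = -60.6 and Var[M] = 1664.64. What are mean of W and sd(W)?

mean of W = 18, sd(W) = 24

From M = -1.7W - 30: mean of M = a·mean of W + b, so mean of W = (mean of M − b)/a = (-60.6 − (-30))/(-1.7) = 18.
sd(M) = √1664.64 = 40.8.
sd(M) = |a|·sd(W), so sd(W) = 40.8/|-1.7| = 24.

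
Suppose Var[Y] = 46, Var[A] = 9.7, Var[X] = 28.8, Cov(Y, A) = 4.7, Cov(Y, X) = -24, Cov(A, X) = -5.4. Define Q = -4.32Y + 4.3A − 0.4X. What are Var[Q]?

Var[Q] = 803.449

Var[Q] = a²·Var[Y] + b²·Var[A] + c²·Var[X] + 2ab·Cov(Y, A) + 2ac·Cov(Y, X) + 2bc·Cov(A, X), with a = -4.32, b = 4.3, c = -0.4.
= 858.4704 + 179.353 + 4.608 + (-174.6144) + (-82.944) + 18.576
= 803.449.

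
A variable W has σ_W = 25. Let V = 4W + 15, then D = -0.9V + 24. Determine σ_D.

σ_D = 90

σ_V = |4|·25 = 100.
σ_D = |-0.9|·100 = 90.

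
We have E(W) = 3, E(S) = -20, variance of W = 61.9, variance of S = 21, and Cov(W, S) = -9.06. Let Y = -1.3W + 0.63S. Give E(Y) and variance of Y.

E(Y) = (-1.3)·E(W) + 0.63·E(S) = (-1.3)·3 + 0.63·(-20) = -16.5.
variance of Y = a²·variance of W + b²·variance of S + 2ab·Cov(W, S) with a = -1.3, b = 0.63.
= (-1.3)²·61.9 + 0.63²·21 + 2·(-1.3)·0.63·(-9.06)
= 104.611 + 8.3349 + 14.84028 = 127.78618.

E(Y) = -16.5, variance of Y = 127.78618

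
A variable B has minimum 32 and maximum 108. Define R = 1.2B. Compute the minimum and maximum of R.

a = 1.2 > 0, so min(R) = a·min(B)+b = 1.2·32 = 38.4 and max(R) = 1.2·108 = 129.6.

min(R) = 38.4, max(R) = 129.6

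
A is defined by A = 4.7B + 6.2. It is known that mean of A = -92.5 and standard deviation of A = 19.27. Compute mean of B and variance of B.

From A = 4.7B + 6.2: mean of A = a·mean of B + b, so mean of B = (mean of A − b)/a = (-92.5 − 6.2)/4.7 = -21.
variance of A = 19.27² = 371.3329.
variance of A = a²·variance of B, so variance of B = 371.3329/4.7² = 16.81.

mean of B = -21, variance of B = 16.81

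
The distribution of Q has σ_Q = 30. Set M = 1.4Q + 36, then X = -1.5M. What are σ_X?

σ_X = 63

σ_M = |1.4|·30 = 42.
σ_X = |-1.5|·42 = 63.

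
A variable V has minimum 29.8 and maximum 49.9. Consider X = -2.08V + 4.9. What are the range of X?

Range of V = 49.9 − 29.8 = 20.1.
Range(X) = |a|·Range(V) = |-2.08|·20.1 = 41.808.

Range(X) = 41.808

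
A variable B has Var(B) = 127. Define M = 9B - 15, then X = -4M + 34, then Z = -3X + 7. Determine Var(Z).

Var(M) = 9²·127 = 10287.
Var(X) = (-4)²·10287 = 164592.
Var(Z) = (-3)²·164592 = 1481328.

Var(Z) = 1481328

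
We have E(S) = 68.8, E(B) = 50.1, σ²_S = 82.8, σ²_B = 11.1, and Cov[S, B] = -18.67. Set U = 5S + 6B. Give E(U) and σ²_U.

E(U) = 644.6, σ²_U = 1349.4

E(U) = 5·E(S) + 6·E(B) = 5·68.8 + 6·50.1 = 644.6.
σ²_U = a²·σ²_S + b²·σ²_B + 2ab·Cov[S, B] with a = 5, b = 6.
= 5²·82.8 + 6²·11.1 + 2·5·6·(-18.67)
= 2070 + 399.6 + (-1120.2) = 1349.4.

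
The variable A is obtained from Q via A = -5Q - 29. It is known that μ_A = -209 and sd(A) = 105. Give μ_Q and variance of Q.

From A = -5Q - 29: μ_A = a·μ_Q + b, so μ_Q = (μ_A − b)/a = (-209 − (-29))/(-5) = 36.
variance of A = 105² = 11025.
variance of A = a²·variance of Q, so variance of Q = 11025/(-5)² = 441.

μ_Q = 36, variance of Q = 441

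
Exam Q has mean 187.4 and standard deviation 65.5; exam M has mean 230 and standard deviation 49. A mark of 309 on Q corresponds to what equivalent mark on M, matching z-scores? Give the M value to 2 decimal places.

z = (309 − 187.4)/65.5 ≈ 1.8565.
M = 230 + z·49 = 230 + (309 − 187.4)·49/65.5 ≈ 320.97.

M = 320.97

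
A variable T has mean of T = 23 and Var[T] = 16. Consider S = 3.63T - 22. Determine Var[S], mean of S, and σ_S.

Var[S] = 210.8304, mean of S = 61.49, σ_S = 14.52

S = 3.63T - 22 is linear with a = 3.63, b = -22.
Var[S] = a²·Var[T] = 3.63²·16 = 210.8304 (the additive constant -22 does not affect variance).
mean of S = a·mean of T + b = 3.63·23 + (-22) = 61.49.
σ_T = √16 = 4.
σ_S = |a|·σ_T = |3.63|·4 = 14.52.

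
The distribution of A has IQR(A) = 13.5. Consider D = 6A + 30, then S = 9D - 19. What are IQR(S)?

IQR(D) = |6|·13.5 = 81.
IQR(S) = |9|·81 = 729.

IQR(S) = 729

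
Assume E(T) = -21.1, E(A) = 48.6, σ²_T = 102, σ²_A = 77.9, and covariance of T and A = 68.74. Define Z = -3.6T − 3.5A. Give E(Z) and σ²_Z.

E(Z) = -94.14, σ²_Z = 4008.443

E(Z) = (-3.6)·E(T) + (-3.5)·E(A) = (-3.6)·(-21.1) + (-3.5)·48.6 = -94.14.
σ²_Z = a²·σ²_T + b²·σ²_A + 2ab·covariance of T and A with a = -3.6, b = -3.5.
= (-3.6)²·102 + (-3.5)²·77.9 + 2·(-3.6)·(-3.5)·68.74
= 1321.92 + 954.275 + 1732.248 = 4008.443.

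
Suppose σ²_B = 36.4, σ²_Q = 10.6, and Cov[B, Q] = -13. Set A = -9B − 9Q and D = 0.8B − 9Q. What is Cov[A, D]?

By bilinearity, Cov[A, D] = ac·σ²_B + bd·σ²_Q + (ad+bc)·Cov[B, Q], with a=-9, b=-9, c=0.8, d=-9.
ac·σ²_B = (-9)·0.8·36.4 = -262.08
bd·σ²_Q = (-9)·(-9)·10.6 = 858.6
(ad+bc)·Cov[B, Q] = (73.8)·(-13) = -959.4
Cov[A, D] = -262.08 + 858.6 + (-959.4) = -362.88.

Cov[A, D] = -362.88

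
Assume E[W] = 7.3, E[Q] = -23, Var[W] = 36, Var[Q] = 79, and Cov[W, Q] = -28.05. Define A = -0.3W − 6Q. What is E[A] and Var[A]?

E[A] = (-0.3)·E[W] + (-6)·E[Q] = (-0.3)·7.3 + (-6)·(-23) = 135.81.
Var[A] = a²·Var[W] + b²·Var[Q] + 2ab·Cov[W, Q] with a = -0.3, b = -6.
= (-0.3)²·36 + (-6)²·79 + 2·(-0.3)·(-6)·(-28.05)
= 3.24 + 2844 + (-100.98) = 2746.26.

E[A] = 135.81, Var[A] = 2746.26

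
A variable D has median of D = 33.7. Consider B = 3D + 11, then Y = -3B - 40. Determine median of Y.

median of Y = -376.3

median of B = 3·33.7 + 11 = 112.1.
median of Y = (-3)·112.1 + (-40) = -376.3.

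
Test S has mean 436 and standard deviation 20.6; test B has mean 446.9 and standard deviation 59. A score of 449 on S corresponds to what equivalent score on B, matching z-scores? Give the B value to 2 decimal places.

z = (449 − 436)/20.6 ≈ 0.6311.
B = 446.9 + z·59 = 446.9 + (449 − 436)·59/20.6 ≈ 484.13.

B = 484.13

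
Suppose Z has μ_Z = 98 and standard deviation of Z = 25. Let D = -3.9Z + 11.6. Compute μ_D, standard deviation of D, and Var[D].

μ_D = -370.6, standard deviation of D = 97.5, Var[D] = 9506.25

D = -3.9Z + 11.6 is linear with a = -3.9, b = 11.6.
μ_D = a·μ_Z + b = (-3.9)·98 + 11.6 = -370.6.
standard deviation of D = |a|·standard deviation of Z = |-3.9|·25 = 97.5.
Var[Z] = 25² = 625.
Var[D] = a²·Var[Z] = (-3.9)²·625 = 9506.25 (the additive constant 11.6 does not affect variance).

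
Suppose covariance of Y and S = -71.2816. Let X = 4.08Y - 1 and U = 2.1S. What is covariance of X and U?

covariance of X and U = -610.7407488

covariance of X and U = a·c·covariance of Y and S = 4.08·2.1·(-71.2816) = -610.7407488. Additive constants drop out.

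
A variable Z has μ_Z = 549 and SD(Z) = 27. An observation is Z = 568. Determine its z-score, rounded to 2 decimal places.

z = (Z − μ_Z) / SD(Z) = (568 − 549) / 27 ≈ 0.70.

z = 0.70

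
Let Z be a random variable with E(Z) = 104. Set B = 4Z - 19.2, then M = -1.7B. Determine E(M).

E(B) = 4·104 + (-19.2) = 396.8.
E(M) = (-1.7)·396.8 = -674.56.

E(M) = -674.56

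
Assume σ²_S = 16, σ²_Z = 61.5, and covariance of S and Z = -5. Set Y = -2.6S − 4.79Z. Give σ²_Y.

σ²_Y = 1394.68215

σ²_Y = a²·σ²_S + b²·σ²_Z + 2ab·covariance of S and Z with a = -2.6, b = -4.79.
= (-2.6)²·16 + (-4.79)²·61.5 + 2·(-2.6)·(-4.79)·(-5)
= 108.16 + 1411.06215 + (-124.54) = 1394.68215.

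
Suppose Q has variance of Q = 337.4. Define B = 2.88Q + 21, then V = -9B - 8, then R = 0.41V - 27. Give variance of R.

variance of B = 2.88²·337.4 = 2798.53056.
variance of V = (-9)²·2798.53056 = 226680.97536.
variance of R = 0.41²·226680.97536 = 38105.071958016.

variance of R = 38105.071958016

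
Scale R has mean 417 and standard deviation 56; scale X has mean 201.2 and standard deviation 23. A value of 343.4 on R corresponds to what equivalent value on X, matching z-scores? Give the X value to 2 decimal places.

z = (343.4 − 417)/56 ≈ -1.3143.
X = 201.2 + z·23 = 201.2 + (343.4 − 417)·23/56 ≈ 170.97.

X = 170.97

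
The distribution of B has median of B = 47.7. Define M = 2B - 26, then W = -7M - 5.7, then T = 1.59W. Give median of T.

median of M = 2·47.7 + (-26) = 69.4.
median of W = (-7)·69.4 + (-5.7) = -491.5.
median of T = 1.59·(-491.5) = -781.485.

median of T = -781.485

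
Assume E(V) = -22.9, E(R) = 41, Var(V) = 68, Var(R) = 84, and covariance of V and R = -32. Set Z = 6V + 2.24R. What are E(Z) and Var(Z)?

E(Z) = -45.56, Var(Z) = 2009.3184

E(Z) = 6·E(V) + 2.24·E(R) = 6·(-22.9) + 2.24·41 = -45.56.
Var(Z) = a²·Var(V) + b²·Var(R) + 2ab·covariance of V and R with a = 6, b = 2.24.
= 6²·68 + 2.24²·84 + 2·6·2.24·(-32)
= 2448 + 421.4784 + (-860.16) = 2009.3184.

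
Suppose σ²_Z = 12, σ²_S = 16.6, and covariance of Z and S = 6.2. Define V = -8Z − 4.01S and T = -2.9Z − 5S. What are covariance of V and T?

covariance of V and T = 931.3298

By bilinearity, covariance of V and T = ac·σ²_Z + bd·σ²_S + (ad+bc)·covariance of Z and S, with a=-8, b=-4.01, c=-2.9, d=-5.
ac·σ²_Z = (-8)·(-2.9)·12 = 278.4
bd·σ²_S = (-4.01)·(-5)·16.6 = 332.83
(ad+bc)·covariance of Z and S = (51.629)·6.2 = 320.0998
covariance of V and T = 278.4 + 332.83 + 320.0998 = 931.3298.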